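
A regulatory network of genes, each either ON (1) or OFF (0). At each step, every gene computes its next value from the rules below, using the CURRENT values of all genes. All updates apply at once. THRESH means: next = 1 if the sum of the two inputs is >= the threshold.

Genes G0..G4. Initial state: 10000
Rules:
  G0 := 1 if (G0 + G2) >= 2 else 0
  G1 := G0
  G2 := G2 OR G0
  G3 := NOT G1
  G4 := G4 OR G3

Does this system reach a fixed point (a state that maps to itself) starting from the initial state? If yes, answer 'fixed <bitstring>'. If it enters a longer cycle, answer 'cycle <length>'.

Step 0: 10000
Step 1: G0=(1+0>=2)=0 G1=G0=1 G2=G2|G0=0|1=1 G3=NOT G1=NOT 0=1 G4=G4|G3=0|0=0 -> 01110
Step 2: G0=(0+1>=2)=0 G1=G0=0 G2=G2|G0=1|0=1 G3=NOT G1=NOT 1=0 G4=G4|G3=0|1=1 -> 00101
Step 3: G0=(0+1>=2)=0 G1=G0=0 G2=G2|G0=1|0=1 G3=NOT G1=NOT 0=1 G4=G4|G3=1|0=1 -> 00111
Step 4: G0=(0+1>=2)=0 G1=G0=0 G2=G2|G0=1|0=1 G3=NOT G1=NOT 0=1 G4=G4|G3=1|1=1 -> 00111
Fixed point reached at step 3: 00111

Answer: fixed 00111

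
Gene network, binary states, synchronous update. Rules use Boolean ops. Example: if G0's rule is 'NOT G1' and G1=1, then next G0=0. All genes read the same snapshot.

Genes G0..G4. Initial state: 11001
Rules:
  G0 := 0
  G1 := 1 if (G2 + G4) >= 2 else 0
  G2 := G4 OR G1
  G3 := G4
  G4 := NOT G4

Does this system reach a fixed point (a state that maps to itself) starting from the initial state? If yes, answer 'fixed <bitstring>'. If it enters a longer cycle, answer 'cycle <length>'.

Answer: cycle 2

Derivation:
Step 0: 11001
Step 1: G0=0(const) G1=(0+1>=2)=0 G2=G4|G1=1|1=1 G3=G4=1 G4=NOT G4=NOT 1=0 -> 00110
Step 2: G0=0(const) G1=(1+0>=2)=0 G2=G4|G1=0|0=0 G3=G4=0 G4=NOT G4=NOT 0=1 -> 00001
Step 3: G0=0(const) G1=(0+1>=2)=0 G2=G4|G1=1|0=1 G3=G4=1 G4=NOT G4=NOT 1=0 -> 00110
Cycle of length 2 starting at step 1 -> no fixed point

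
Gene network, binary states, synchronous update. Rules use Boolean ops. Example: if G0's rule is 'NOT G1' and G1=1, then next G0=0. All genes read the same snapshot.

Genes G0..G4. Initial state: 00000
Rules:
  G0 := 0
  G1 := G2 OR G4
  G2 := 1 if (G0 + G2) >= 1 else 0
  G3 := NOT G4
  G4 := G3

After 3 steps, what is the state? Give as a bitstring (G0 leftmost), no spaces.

Step 1: G0=0(const) G1=G2|G4=0|0=0 G2=(0+0>=1)=0 G3=NOT G4=NOT 0=1 G4=G3=0 -> 00010
Step 2: G0=0(const) G1=G2|G4=0|0=0 G2=(0+0>=1)=0 G3=NOT G4=NOT 0=1 G4=G3=1 -> 00011
Step 3: G0=0(const) G1=G2|G4=0|1=1 G2=(0+0>=1)=0 G3=NOT G4=NOT 1=0 G4=G3=1 -> 01001

01001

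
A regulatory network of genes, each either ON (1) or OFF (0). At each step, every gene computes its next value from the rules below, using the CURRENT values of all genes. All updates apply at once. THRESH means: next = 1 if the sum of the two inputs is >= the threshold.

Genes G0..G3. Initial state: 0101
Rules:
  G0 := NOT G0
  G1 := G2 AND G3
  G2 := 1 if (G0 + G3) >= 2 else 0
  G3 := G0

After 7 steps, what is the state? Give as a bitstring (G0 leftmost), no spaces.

Step 1: G0=NOT G0=NOT 0=1 G1=G2&G3=0&1=0 G2=(0+1>=2)=0 G3=G0=0 -> 1000
Step 2: G0=NOT G0=NOT 1=0 G1=G2&G3=0&0=0 G2=(1+0>=2)=0 G3=G0=1 -> 0001
Step 3: G0=NOT G0=NOT 0=1 G1=G2&G3=0&1=0 G2=(0+1>=2)=0 G3=G0=0 -> 1000
Step 4: G0=NOT G0=NOT 1=0 G1=G2&G3=0&0=0 G2=(1+0>=2)=0 G3=G0=1 -> 0001
Step 5: G0=NOT G0=NOT 0=1 G1=G2&G3=0&1=0 G2=(0+1>=2)=0 G3=G0=0 -> 1000
Step 6: G0=NOT G0=NOT 1=0 G1=G2&G3=0&0=0 G2=(1+0>=2)=0 G3=G0=1 -> 0001
Step 7: G0=NOT G0=NOT 0=1 G1=G2&G3=0&1=0 G2=(0+1>=2)=0 G3=G0=0 -> 1000

1000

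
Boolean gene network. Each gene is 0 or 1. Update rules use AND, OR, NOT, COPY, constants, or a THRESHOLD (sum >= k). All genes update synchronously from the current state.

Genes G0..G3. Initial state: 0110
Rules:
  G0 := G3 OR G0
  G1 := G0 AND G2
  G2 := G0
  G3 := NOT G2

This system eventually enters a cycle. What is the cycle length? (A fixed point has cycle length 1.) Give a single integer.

Answer: 1

Derivation:
Step 0: 0110
Step 1: G0=G3|G0=0|0=0 G1=G0&G2=0&1=0 G2=G0=0 G3=NOT G2=NOT 1=0 -> 0000
Step 2: G0=G3|G0=0|0=0 G1=G0&G2=0&0=0 G2=G0=0 G3=NOT G2=NOT 0=1 -> 0001
Step 3: G0=G3|G0=1|0=1 G1=G0&G2=0&0=0 G2=G0=0 G3=NOT G2=NOT 0=1 -> 1001
Step 4: G0=G3|G0=1|1=1 G1=G0&G2=1&0=0 G2=G0=1 G3=NOT G2=NOT 0=1 -> 1011
Step 5: G0=G3|G0=1|1=1 G1=G0&G2=1&1=1 G2=G0=1 G3=NOT G2=NOT 1=0 -> 1110
Step 6: G0=G3|G0=0|1=1 G1=G0&G2=1&1=1 G2=G0=1 G3=NOT G2=NOT 1=0 -> 1110
State from step 6 equals state from step 5 -> cycle length 1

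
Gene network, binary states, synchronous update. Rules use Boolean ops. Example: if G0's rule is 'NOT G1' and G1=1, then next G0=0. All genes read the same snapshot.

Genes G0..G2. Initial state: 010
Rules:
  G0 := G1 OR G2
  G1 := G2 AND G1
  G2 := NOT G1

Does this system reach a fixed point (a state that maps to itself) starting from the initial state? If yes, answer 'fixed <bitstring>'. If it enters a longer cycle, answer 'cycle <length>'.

Step 0: 010
Step 1: G0=G1|G2=1|0=1 G1=G2&G1=0&1=0 G2=NOT G1=NOT 1=0 -> 100
Step 2: G0=G1|G2=0|0=0 G1=G2&G1=0&0=0 G2=NOT G1=NOT 0=1 -> 001
Step 3: G0=G1|G2=0|1=1 G1=G2&G1=1&0=0 G2=NOT G1=NOT 0=1 -> 101
Step 4: G0=G1|G2=0|1=1 G1=G2&G1=1&0=0 G2=NOT G1=NOT 0=1 -> 101
Fixed point reached at step 3: 101

Answer: fixed 101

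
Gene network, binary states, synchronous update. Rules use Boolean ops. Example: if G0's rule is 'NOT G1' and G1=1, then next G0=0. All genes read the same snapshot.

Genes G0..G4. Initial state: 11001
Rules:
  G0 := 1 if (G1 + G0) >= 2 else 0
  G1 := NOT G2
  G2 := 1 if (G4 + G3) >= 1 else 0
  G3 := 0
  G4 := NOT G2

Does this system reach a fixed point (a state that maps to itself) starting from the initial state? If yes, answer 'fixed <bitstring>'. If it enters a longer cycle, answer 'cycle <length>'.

Step 0: 11001
Step 1: G0=(1+1>=2)=1 G1=NOT G2=NOT 0=1 G2=(1+0>=1)=1 G3=0(const) G4=NOT G2=NOT 0=1 -> 11101
Step 2: G0=(1+1>=2)=1 G1=NOT G2=NOT 1=0 G2=(1+0>=1)=1 G3=0(const) G4=NOT G2=NOT 1=0 -> 10100
Step 3: G0=(0+1>=2)=0 G1=NOT G2=NOT 1=0 G2=(0+0>=1)=0 G3=0(const) G4=NOT G2=NOT 1=0 -> 00000
Step 4: G0=(0+0>=2)=0 G1=NOT G2=NOT 0=1 G2=(0+0>=1)=0 G3=0(const) G4=NOT G2=NOT 0=1 -> 01001
Step 5: G0=(1+0>=2)=0 G1=NOT G2=NOT 0=1 G2=(1+0>=1)=1 G3=0(const) G4=NOT G2=NOT 0=1 -> 01101
Step 6: G0=(1+0>=2)=0 G1=NOT G2=NOT 1=0 G2=(1+0>=1)=1 G3=0(const) G4=NOT G2=NOT 1=0 -> 00100
Step 7: G0=(0+0>=2)=0 G1=NOT G2=NOT 1=0 G2=(0+0>=1)=0 G3=0(const) G4=NOT G2=NOT 1=0 -> 00000
Cycle of length 4 starting at step 3 -> no fixed point

Answer: cycle 4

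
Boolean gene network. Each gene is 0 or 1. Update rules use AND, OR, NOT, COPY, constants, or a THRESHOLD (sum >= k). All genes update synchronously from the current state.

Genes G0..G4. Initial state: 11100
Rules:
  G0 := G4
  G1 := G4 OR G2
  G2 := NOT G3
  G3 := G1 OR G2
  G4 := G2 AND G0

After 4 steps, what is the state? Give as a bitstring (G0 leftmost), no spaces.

Step 1: G0=G4=0 G1=G4|G2=0|1=1 G2=NOT G3=NOT 0=1 G3=G1|G2=1|1=1 G4=G2&G0=1&1=1 -> 01111
Step 2: G0=G4=1 G1=G4|G2=1|1=1 G2=NOT G3=NOT 1=0 G3=G1|G2=1|1=1 G4=G2&G0=1&0=0 -> 11010
Step 3: G0=G4=0 G1=G4|G2=0|0=0 G2=NOT G3=NOT 1=0 G3=G1|G2=1|0=1 G4=G2&G0=0&1=0 -> 00010
Step 4: G0=G4=0 G1=G4|G2=0|0=0 G2=NOT G3=NOT 1=0 G3=G1|G2=0|0=0 G4=G2&G0=0&0=0 -> 00000

00000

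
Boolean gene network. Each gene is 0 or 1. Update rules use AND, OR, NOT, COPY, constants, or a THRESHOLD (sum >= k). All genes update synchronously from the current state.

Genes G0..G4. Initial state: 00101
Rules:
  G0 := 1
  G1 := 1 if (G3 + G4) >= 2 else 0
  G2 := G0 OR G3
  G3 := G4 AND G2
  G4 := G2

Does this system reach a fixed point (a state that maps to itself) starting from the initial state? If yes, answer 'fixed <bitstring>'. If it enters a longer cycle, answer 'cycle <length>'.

Step 0: 00101
Step 1: G0=1(const) G1=(0+1>=2)=0 G2=G0|G3=0|0=0 G3=G4&G2=1&1=1 G4=G2=1 -> 10011
Step 2: G0=1(const) G1=(1+1>=2)=1 G2=G0|G3=1|1=1 G3=G4&G2=1&0=0 G4=G2=0 -> 11100
Step 3: G0=1(const) G1=(0+0>=2)=0 G2=G0|G3=1|0=1 G3=G4&G2=0&1=0 G4=G2=1 -> 10101
Step 4: G0=1(const) G1=(0+1>=2)=0 G2=G0|G3=1|0=1 G3=G4&G2=1&1=1 G4=G2=1 -> 10111
Step 5: G0=1(const) G1=(1+1>=2)=1 G2=G0|G3=1|1=1 G3=G4&G2=1&1=1 G4=G2=1 -> 11111
Step 6: G0=1(const) G1=(1+1>=2)=1 G2=G0|G3=1|1=1 G3=G4&G2=1&1=1 G4=G2=1 -> 11111
Fixed point reached at step 5: 11111

Answer: fixed 11111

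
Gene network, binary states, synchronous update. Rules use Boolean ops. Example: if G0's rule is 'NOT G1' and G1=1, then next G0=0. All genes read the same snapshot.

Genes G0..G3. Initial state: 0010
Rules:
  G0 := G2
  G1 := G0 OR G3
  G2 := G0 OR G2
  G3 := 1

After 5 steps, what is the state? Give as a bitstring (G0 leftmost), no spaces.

Step 1: G0=G2=1 G1=G0|G3=0|0=0 G2=G0|G2=0|1=1 G3=1(const) -> 1011
Step 2: G0=G2=1 G1=G0|G3=1|1=1 G2=G0|G2=1|1=1 G3=1(const) -> 1111
Step 3: G0=G2=1 G1=G0|G3=1|1=1 G2=G0|G2=1|1=1 G3=1(const) -> 1111
Step 4: G0=G2=1 G1=G0|G3=1|1=1 G2=G0|G2=1|1=1 G3=1(const) -> 1111
Step 5: G0=G2=1 G1=G0|G3=1|1=1 G2=G0|G2=1|1=1 G3=1(const) -> 1111

1111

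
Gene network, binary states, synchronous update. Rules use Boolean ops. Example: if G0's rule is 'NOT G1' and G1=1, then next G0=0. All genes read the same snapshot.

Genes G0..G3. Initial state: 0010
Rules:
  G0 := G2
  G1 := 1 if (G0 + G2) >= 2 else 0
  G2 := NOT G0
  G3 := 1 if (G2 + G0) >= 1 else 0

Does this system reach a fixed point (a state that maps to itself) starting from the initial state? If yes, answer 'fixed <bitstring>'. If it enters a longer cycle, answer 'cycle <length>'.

Answer: cycle 4

Derivation:
Step 0: 0010
Step 1: G0=G2=1 G1=(0+1>=2)=0 G2=NOT G0=NOT 0=1 G3=(1+0>=1)=1 -> 1011
Step 2: G0=G2=1 G1=(1+1>=2)=1 G2=NOT G0=NOT 1=0 G3=(1+1>=1)=1 -> 1101
Step 3: G0=G2=0 G1=(1+0>=2)=0 G2=NOT G0=NOT 1=0 G3=(0+1>=1)=1 -> 0001
Step 4: G0=G2=0 G1=(0+0>=2)=0 G2=NOT G0=NOT 0=1 G3=(0+0>=1)=0 -> 0010
Cycle of length 4 starting at step 0 -> no fixed point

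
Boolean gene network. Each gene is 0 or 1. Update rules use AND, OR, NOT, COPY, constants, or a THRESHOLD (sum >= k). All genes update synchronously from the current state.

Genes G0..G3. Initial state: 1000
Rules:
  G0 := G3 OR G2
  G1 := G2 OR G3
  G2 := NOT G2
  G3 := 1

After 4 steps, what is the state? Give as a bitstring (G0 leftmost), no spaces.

Step 1: G0=G3|G2=0|0=0 G1=G2|G3=0|0=0 G2=NOT G2=NOT 0=1 G3=1(const) -> 0011
Step 2: G0=G3|G2=1|1=1 G1=G2|G3=1|1=1 G2=NOT G2=NOT 1=0 G3=1(const) -> 1101
Step 3: G0=G3|G2=1|0=1 G1=G2|G3=0|1=1 G2=NOT G2=NOT 0=1 G3=1(const) -> 1111
Step 4: G0=G3|G2=1|1=1 G1=G2|G3=1|1=1 G2=NOT G2=NOT 1=0 G3=1(const) -> 1101

1101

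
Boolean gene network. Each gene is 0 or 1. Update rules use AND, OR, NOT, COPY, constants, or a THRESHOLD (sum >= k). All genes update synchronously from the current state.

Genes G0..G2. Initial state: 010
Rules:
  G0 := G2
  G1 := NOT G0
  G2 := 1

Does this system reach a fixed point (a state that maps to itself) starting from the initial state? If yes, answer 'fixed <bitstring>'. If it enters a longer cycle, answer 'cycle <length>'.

Step 0: 010
Step 1: G0=G2=0 G1=NOT G0=NOT 0=1 G2=1(const) -> 011
Step 2: G0=G2=1 G1=NOT G0=NOT 0=1 G2=1(const) -> 111
Step 3: G0=G2=1 G1=NOT G0=NOT 1=0 G2=1(const) -> 101
Step 4: G0=G2=1 G1=NOT G0=NOT 1=0 G2=1(const) -> 101
Fixed point reached at step 3: 101

Answer: fixed 101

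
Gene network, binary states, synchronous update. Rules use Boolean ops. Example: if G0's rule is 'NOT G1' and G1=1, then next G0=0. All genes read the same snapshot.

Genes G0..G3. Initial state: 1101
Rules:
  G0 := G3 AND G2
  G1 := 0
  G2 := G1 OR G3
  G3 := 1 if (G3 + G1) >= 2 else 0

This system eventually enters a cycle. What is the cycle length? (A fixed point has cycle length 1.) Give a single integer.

Answer: 1

Derivation:
Step 0: 1101
Step 1: G0=G3&G2=1&0=0 G1=0(const) G2=G1|G3=1|1=1 G3=(1+1>=2)=1 -> 0011
Step 2: G0=G3&G2=1&1=1 G1=0(const) G2=G1|G3=0|1=1 G3=(1+0>=2)=0 -> 1010
Step 3: G0=G3&G2=0&1=0 G1=0(const) G2=G1|G3=0|0=0 G3=(0+0>=2)=0 -> 0000
Step 4: G0=G3&G2=0&0=0 G1=0(const) G2=G1|G3=0|0=0 G3=(0+0>=2)=0 -> 0000
State from step 4 equals state from step 3 -> cycle length 1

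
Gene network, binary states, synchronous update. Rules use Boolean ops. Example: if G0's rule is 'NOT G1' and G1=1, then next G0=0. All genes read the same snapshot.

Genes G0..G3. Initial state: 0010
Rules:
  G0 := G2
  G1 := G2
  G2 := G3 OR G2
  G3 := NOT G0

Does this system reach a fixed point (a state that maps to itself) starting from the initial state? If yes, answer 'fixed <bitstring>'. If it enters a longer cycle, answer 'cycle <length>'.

Step 0: 0010
Step 1: G0=G2=1 G1=G2=1 G2=G3|G2=0|1=1 G3=NOT G0=NOT 0=1 -> 1111
Step 2: G0=G2=1 G1=G2=1 G2=G3|G2=1|1=1 G3=NOT G0=NOT 1=0 -> 1110
Step 3: G0=G2=1 G1=G2=1 G2=G3|G2=0|1=1 G3=NOT G0=NOT 1=0 -> 1110
Fixed point reached at step 2: 1110

Answer: fixed 1110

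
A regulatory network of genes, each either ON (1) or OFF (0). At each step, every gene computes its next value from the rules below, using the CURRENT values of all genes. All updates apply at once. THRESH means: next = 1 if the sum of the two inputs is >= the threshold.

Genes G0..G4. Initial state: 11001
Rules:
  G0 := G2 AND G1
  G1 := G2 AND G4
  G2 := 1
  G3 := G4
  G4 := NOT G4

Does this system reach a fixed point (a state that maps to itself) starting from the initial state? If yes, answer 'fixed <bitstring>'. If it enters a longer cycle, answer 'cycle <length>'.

Answer: cycle 2

Derivation:
Step 0: 11001
Step 1: G0=G2&G1=0&1=0 G1=G2&G4=0&1=0 G2=1(const) G3=G4=1 G4=NOT G4=NOT 1=0 -> 00110
Step 2: G0=G2&G1=1&0=0 G1=G2&G4=1&0=0 G2=1(const) G3=G4=0 G4=NOT G4=NOT 0=1 -> 00101
Step 3: G0=G2&G1=1&0=0 G1=G2&G4=1&1=1 G2=1(const) G3=G4=1 G4=NOT G4=NOT 1=0 -> 01110
Step 4: G0=G2&G1=1&1=1 G1=G2&G4=1&0=0 G2=1(const) G3=G4=0 G4=NOT G4=NOT 0=1 -> 10101
Step 5: G0=G2&G1=1&0=0 G1=G2&G4=1&1=1 G2=1(const) G3=G4=1 G4=NOT G4=NOT 1=0 -> 01110
Cycle of length 2 starting at step 3 -> no fixed point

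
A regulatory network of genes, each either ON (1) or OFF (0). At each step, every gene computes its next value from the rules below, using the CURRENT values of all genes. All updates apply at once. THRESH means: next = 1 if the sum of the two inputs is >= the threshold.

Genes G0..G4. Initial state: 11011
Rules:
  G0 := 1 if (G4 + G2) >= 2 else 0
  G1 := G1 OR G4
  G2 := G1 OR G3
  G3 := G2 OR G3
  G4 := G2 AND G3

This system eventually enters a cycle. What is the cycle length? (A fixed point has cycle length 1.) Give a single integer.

Step 0: 11011
Step 1: G0=(1+0>=2)=0 G1=G1|G4=1|1=1 G2=G1|G3=1|1=1 G3=G2|G3=0|1=1 G4=G2&G3=0&1=0 -> 01110
Step 2: G0=(0+1>=2)=0 G1=G1|G4=1|0=1 G2=G1|G3=1|1=1 G3=G2|G3=1|1=1 G4=G2&G3=1&1=1 -> 01111
Step 3: G0=(1+1>=2)=1 G1=G1|G4=1|1=1 G2=G1|G3=1|1=1 G3=G2|G3=1|1=1 G4=G2&G3=1&1=1 -> 11111
Step 4: G0=(1+1>=2)=1 G1=G1|G4=1|1=1 G2=G1|G3=1|1=1 G3=G2|G3=1|1=1 G4=G2&G3=1&1=1 -> 11111
State from step 4 equals state from step 3 -> cycle length 1

Answer: 1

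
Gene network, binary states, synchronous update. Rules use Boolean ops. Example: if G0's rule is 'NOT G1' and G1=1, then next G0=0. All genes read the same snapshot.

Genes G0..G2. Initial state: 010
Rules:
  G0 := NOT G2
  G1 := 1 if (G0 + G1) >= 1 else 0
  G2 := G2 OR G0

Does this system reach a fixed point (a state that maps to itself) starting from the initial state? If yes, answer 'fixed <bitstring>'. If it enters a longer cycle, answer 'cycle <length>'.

Answer: fixed 011

Derivation:
Step 0: 010
Step 1: G0=NOT G2=NOT 0=1 G1=(0+1>=1)=1 G2=G2|G0=0|0=0 -> 110
Step 2: G0=NOT G2=NOT 0=1 G1=(1+1>=1)=1 G2=G2|G0=0|1=1 -> 111
Step 3: G0=NOT G2=NOT 1=0 G1=(1+1>=1)=1 G2=G2|G0=1|1=1 -> 011
Step 4: G0=NOT G2=NOT 1=0 G1=(0+1>=1)=1 G2=G2|G0=1|0=1 -> 011
Fixed point reached at step 3: 011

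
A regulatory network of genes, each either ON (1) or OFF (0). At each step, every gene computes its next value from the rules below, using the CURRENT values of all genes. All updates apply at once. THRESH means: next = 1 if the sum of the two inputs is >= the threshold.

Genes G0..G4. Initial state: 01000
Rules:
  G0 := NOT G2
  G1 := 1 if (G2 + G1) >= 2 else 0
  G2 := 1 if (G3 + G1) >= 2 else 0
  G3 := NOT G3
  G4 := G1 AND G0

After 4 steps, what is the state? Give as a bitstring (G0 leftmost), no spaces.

Step 1: G0=NOT G2=NOT 0=1 G1=(0+1>=2)=0 G2=(0+1>=2)=0 G3=NOT G3=NOT 0=1 G4=G1&G0=1&0=0 -> 10010
Step 2: G0=NOT G2=NOT 0=1 G1=(0+0>=2)=0 G2=(1+0>=2)=0 G3=NOT G3=NOT 1=0 G4=G1&G0=0&1=0 -> 10000
Step 3: G0=NOT G2=NOT 0=1 G1=(0+0>=2)=0 G2=(0+0>=2)=0 G3=NOT G3=NOT 0=1 G4=G1&G0=0&1=0 -> 10010
Step 4: G0=NOT G2=NOT 0=1 G1=(0+0>=2)=0 G2=(1+0>=2)=0 G3=NOT G3=NOT 1=0 G4=G1&G0=0&1=0 -> 10000

10000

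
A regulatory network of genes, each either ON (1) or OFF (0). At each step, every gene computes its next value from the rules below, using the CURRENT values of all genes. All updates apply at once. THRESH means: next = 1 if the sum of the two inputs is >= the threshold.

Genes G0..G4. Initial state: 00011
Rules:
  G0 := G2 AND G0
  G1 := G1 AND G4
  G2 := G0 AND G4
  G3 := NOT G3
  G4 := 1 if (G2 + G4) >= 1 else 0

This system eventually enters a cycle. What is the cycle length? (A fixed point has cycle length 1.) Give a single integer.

Answer: 2

Derivation:
Step 0: 00011
Step 1: G0=G2&G0=0&0=0 G1=G1&G4=0&1=0 G2=G0&G4=0&1=0 G3=NOT G3=NOT 1=0 G4=(0+1>=1)=1 -> 00001
Step 2: G0=G2&G0=0&0=0 G1=G1&G4=0&1=0 G2=G0&G4=0&1=0 G3=NOT G3=NOT 0=1 G4=(0+1>=1)=1 -> 00011
State from step 2 equals state from step 0 -> cycle length 2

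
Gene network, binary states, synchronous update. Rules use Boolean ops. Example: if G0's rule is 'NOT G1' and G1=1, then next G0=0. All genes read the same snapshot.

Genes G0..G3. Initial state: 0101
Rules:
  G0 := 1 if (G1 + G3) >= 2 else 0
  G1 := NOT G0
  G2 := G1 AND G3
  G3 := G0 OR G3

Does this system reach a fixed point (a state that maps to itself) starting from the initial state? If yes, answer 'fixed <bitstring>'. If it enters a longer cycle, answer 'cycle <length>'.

Step 0: 0101
Step 1: G0=(1+1>=2)=1 G1=NOT G0=NOT 0=1 G2=G1&G3=1&1=1 G3=G0|G3=0|1=1 -> 1111
Step 2: G0=(1+1>=2)=1 G1=NOT G0=NOT 1=0 G2=G1&G3=1&1=1 G3=G0|G3=1|1=1 -> 1011
Step 3: G0=(0+1>=2)=0 G1=NOT G0=NOT 1=0 G2=G1&G3=0&1=0 G3=G0|G3=1|1=1 -> 0001
Step 4: G0=(0+1>=2)=0 G1=NOT G0=NOT 0=1 G2=G1&G3=0&1=0 G3=G0|G3=0|1=1 -> 0101
Cycle of length 4 starting at step 0 -> no fixed point

Answer: cycle 4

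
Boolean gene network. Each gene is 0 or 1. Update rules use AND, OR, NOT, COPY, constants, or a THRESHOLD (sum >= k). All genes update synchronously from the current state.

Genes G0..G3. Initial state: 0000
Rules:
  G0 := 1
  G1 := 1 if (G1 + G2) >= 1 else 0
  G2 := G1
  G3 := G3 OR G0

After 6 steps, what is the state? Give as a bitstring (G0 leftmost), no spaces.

Step 1: G0=1(const) G1=(0+0>=1)=0 G2=G1=0 G3=G3|G0=0|0=0 -> 1000
Step 2: G0=1(const) G1=(0+0>=1)=0 G2=G1=0 G3=G3|G0=0|1=1 -> 1001
Step 3: G0=1(const) G1=(0+0>=1)=0 G2=G1=0 G3=G3|G0=1|1=1 -> 1001
Step 4: G0=1(const) G1=(0+0>=1)=0 G2=G1=0 G3=G3|G0=1|1=1 -> 1001
Step 5: G0=1(const) G1=(0+0>=1)=0 G2=G1=0 G3=G3|G0=1|1=1 -> 1001
Step 6: G0=1(const) G1=(0+0>=1)=0 G2=G1=0 G3=G3|G0=1|1=1 -> 1001

1001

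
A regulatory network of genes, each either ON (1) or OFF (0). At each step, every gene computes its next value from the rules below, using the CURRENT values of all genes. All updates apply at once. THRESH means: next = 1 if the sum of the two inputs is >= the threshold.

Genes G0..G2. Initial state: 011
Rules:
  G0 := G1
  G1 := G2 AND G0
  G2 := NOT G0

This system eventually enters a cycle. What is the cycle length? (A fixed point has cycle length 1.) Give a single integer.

Step 0: 011
Step 1: G0=G1=1 G1=G2&G0=1&0=0 G2=NOT G0=NOT 0=1 -> 101
Step 2: G0=G1=0 G1=G2&G0=1&1=1 G2=NOT G0=NOT 1=0 -> 010
Step 3: G0=G1=1 G1=G2&G0=0&0=0 G2=NOT G0=NOT 0=1 -> 101
State from step 3 equals state from step 1 -> cycle length 2

Answer: 2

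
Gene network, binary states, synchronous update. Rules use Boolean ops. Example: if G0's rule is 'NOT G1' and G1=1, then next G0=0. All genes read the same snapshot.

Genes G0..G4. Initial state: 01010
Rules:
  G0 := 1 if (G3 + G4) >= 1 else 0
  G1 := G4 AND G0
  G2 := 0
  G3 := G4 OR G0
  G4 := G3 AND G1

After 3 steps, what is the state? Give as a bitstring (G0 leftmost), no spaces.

Step 1: G0=(1+0>=1)=1 G1=G4&G0=0&0=0 G2=0(const) G3=G4|G0=0|0=0 G4=G3&G1=1&1=1 -> 10001
Step 2: G0=(0+1>=1)=1 G1=G4&G0=1&1=1 G2=0(const) G3=G4|G0=1|1=1 G4=G3&G1=0&0=0 -> 11010
Step 3: G0=(1+0>=1)=1 G1=G4&G0=0&1=0 G2=0(const) G3=G4|G0=0|1=1 G4=G3&G1=1&1=1 -> 10011

10011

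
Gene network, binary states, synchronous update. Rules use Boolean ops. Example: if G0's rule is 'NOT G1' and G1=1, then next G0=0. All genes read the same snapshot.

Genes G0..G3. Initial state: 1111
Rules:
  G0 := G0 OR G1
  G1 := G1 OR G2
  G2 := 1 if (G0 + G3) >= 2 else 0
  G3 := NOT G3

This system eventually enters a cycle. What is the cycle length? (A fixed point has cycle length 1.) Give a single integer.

Answer: 2

Derivation:
Step 0: 1111
Step 1: G0=G0|G1=1|1=1 G1=G1|G2=1|1=1 G2=(1+1>=2)=1 G3=NOT G3=NOT 1=0 -> 1110
Step 2: G0=G0|G1=1|1=1 G1=G1|G2=1|1=1 G2=(1+0>=2)=0 G3=NOT G3=NOT 0=1 -> 1101
Step 3: G0=G0|G1=1|1=1 G1=G1|G2=1|0=1 G2=(1+1>=2)=1 G3=NOT G3=NOT 1=0 -> 1110
State from step 3 equals state from step 1 -> cycle length 2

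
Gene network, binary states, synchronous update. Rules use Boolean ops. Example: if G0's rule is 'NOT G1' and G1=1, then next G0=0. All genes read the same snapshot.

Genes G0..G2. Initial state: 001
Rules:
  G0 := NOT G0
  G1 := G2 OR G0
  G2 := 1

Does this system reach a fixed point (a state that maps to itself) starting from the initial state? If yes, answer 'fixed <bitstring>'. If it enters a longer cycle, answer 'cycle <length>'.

Answer: cycle 2

Derivation:
Step 0: 001
Step 1: G0=NOT G0=NOT 0=1 G1=G2|G0=1|0=1 G2=1(const) -> 111
Step 2: G0=NOT G0=NOT 1=0 G1=G2|G0=1|1=1 G2=1(const) -> 011
Step 3: G0=NOT G0=NOT 0=1 G1=G2|G0=1|0=1 G2=1(const) -> 111
Cycle of length 2 starting at step 1 -> no fixed point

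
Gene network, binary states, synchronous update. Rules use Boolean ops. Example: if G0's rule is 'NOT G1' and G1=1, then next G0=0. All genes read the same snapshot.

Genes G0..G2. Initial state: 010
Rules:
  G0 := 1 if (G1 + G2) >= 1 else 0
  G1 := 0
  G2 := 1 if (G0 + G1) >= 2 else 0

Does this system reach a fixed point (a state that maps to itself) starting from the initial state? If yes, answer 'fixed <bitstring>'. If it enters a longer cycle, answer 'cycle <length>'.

Step 0: 010
Step 1: G0=(1+0>=1)=1 G1=0(const) G2=(0+1>=2)=0 -> 100
Step 2: G0=(0+0>=1)=0 G1=0(const) G2=(1+0>=2)=0 -> 000
Step 3: G0=(0+0>=1)=0 G1=0(const) G2=(0+0>=2)=0 -> 000
Fixed point reached at step 2: 000

Answer: fixed 000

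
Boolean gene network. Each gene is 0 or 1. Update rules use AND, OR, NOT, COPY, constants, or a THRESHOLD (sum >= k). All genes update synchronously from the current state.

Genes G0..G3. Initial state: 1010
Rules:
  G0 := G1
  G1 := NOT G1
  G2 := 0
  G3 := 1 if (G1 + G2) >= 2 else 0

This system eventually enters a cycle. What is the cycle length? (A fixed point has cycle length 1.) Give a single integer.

Answer: 2

Derivation:
Step 0: 1010
Step 1: G0=G1=0 G1=NOT G1=NOT 0=1 G2=0(const) G3=(0+1>=2)=0 -> 0100
Step 2: G0=G1=1 G1=NOT G1=NOT 1=0 G2=0(const) G3=(1+0>=2)=0 -> 1000
Step 3: G0=G1=0 G1=NOT G1=NOT 0=1 G2=0(const) G3=(0+0>=2)=0 -> 0100
State from step 3 equals state from step 1 -> cycle length 2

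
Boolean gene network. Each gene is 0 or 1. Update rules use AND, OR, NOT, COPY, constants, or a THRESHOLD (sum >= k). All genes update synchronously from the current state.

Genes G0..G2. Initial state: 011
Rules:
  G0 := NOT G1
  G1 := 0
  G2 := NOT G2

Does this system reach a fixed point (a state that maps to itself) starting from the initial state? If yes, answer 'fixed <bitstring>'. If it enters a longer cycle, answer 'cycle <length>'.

Step 0: 011
Step 1: G0=NOT G1=NOT 1=0 G1=0(const) G2=NOT G2=NOT 1=0 -> 000
Step 2: G0=NOT G1=NOT 0=1 G1=0(const) G2=NOT G2=NOT 0=1 -> 101
Step 3: G0=NOT G1=NOT 0=1 G1=0(const) G2=NOT G2=NOT 1=0 -> 100
Step 4: G0=NOT G1=NOT 0=1 G1=0(const) G2=NOT G2=NOT 0=1 -> 101
Cycle of length 2 starting at step 2 -> no fixed point

Answer: cycle 2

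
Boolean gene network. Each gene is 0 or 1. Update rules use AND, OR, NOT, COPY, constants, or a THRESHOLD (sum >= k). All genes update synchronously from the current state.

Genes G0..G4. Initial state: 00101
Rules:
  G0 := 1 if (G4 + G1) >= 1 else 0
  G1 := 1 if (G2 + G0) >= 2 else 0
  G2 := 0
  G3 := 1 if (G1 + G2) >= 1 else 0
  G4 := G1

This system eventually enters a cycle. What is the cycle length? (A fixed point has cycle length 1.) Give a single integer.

Answer: 1

Derivation:
Step 0: 00101
Step 1: G0=(1+0>=1)=1 G1=(1+0>=2)=0 G2=0(const) G3=(0+1>=1)=1 G4=G1=0 -> 10010
Step 2: G0=(0+0>=1)=0 G1=(0+1>=2)=0 G2=0(const) G3=(0+0>=1)=0 G4=G1=0 -> 00000
Step 3: G0=(0+0>=1)=0 G1=(0+0>=2)=0 G2=0(const) G3=(0+0>=1)=0 G4=G1=0 -> 00000
State from step 3 equals state from step 2 -> cycle length 1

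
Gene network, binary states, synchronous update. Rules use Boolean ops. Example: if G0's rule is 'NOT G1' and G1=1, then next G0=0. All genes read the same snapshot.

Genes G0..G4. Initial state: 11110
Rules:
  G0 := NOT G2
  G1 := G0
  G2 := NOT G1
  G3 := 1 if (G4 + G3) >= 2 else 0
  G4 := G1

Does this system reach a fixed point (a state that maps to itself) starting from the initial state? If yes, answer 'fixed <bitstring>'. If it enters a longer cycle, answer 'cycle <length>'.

Answer: cycle 3

Derivation:
Step 0: 11110
Step 1: G0=NOT G2=NOT 1=0 G1=G0=1 G2=NOT G1=NOT 1=0 G3=(0+1>=2)=0 G4=G1=1 -> 01001
Step 2: G0=NOT G2=NOT 0=1 G1=G0=0 G2=NOT G1=NOT 1=0 G3=(1+0>=2)=0 G4=G1=1 -> 10001
Step 3: G0=NOT G2=NOT 0=1 G1=G0=1 G2=NOT G1=NOT 0=1 G3=(1+0>=2)=0 G4=G1=0 -> 11100
Step 4: G0=NOT G2=NOT 1=0 G1=G0=1 G2=NOT G1=NOT 1=0 G3=(0+0>=2)=0 G4=G1=1 -> 01001
Cycle of length 3 starting at step 1 -> no fixed point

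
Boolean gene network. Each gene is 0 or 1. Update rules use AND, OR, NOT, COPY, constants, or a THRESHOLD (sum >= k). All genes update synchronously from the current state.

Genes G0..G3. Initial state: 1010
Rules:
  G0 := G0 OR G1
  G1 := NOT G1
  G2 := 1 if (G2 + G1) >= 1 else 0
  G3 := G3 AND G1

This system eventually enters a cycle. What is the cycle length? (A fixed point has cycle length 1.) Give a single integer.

Step 0: 1010
Step 1: G0=G0|G1=1|0=1 G1=NOT G1=NOT 0=1 G2=(1+0>=1)=1 G3=G3&G1=0&0=0 -> 1110
Step 2: G0=G0|G1=1|1=1 G1=NOT G1=NOT 1=0 G2=(1+1>=1)=1 G3=G3&G1=0&1=0 -> 1010
State from step 2 equals state from step 0 -> cycle length 2

Answer: 2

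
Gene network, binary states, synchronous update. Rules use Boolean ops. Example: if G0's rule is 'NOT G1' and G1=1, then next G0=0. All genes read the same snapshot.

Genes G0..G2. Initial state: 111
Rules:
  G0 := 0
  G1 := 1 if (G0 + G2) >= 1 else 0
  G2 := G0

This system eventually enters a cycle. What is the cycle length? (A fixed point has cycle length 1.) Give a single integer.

Answer: 1

Derivation:
Step 0: 111
Step 1: G0=0(const) G1=(1+1>=1)=1 G2=G0=1 -> 011
Step 2: G0=0(const) G1=(0+1>=1)=1 G2=G0=0 -> 010
Step 3: G0=0(const) G1=(0+0>=1)=0 G2=G0=0 -> 000
Step 4: G0=0(const) G1=(0+0>=1)=0 G2=G0=0 -> 000
State from step 4 equals state from step 3 -> cycle length 1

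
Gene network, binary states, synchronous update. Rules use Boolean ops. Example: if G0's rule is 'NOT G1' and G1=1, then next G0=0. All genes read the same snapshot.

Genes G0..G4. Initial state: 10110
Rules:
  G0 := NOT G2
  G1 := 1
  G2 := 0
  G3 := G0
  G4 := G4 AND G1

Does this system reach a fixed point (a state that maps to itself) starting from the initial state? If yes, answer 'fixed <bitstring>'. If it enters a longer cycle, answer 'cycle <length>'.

Step 0: 10110
Step 1: G0=NOT G2=NOT 1=0 G1=1(const) G2=0(const) G3=G0=1 G4=G4&G1=0&0=0 -> 01010
Step 2: G0=NOT G2=NOT 0=1 G1=1(const) G2=0(const) G3=G0=0 G4=G4&G1=0&1=0 -> 11000
Step 3: G0=NOT G2=NOT 0=1 G1=1(const) G2=0(const) G3=G0=1 G4=G4&G1=0&1=0 -> 11010
Step 4: G0=NOT G2=NOT 0=1 G1=1(const) G2=0(const) G3=G0=1 G4=G4&G1=0&1=0 -> 11010
Fixed point reached at step 3: 11010

Answer: fixed 11010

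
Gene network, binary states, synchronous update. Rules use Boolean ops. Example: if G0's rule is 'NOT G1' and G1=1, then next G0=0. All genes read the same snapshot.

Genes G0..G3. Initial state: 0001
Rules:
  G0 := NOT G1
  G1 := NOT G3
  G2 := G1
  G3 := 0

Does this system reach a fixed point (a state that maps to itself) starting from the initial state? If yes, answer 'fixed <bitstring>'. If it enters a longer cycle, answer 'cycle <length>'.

Answer: fixed 0110

Derivation:
Step 0: 0001
Step 1: G0=NOT G1=NOT 0=1 G1=NOT G3=NOT 1=0 G2=G1=0 G3=0(const) -> 1000
Step 2: G0=NOT G1=NOT 0=1 G1=NOT G3=NOT 0=1 G2=G1=0 G3=0(const) -> 1100
Step 3: G0=NOT G1=NOT 1=0 G1=NOT G3=NOT 0=1 G2=G1=1 G3=0(const) -> 0110
Step 4: G0=NOT G1=NOT 1=0 G1=NOT G3=NOT 0=1 G2=G1=1 G3=0(const) -> 0110
Fixed point reached at step 3: 0110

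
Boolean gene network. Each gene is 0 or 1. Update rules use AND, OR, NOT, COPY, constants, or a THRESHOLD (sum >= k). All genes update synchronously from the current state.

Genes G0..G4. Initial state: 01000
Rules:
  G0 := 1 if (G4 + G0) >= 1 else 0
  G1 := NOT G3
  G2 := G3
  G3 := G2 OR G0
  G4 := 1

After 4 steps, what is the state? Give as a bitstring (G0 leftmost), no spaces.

Step 1: G0=(0+0>=1)=0 G1=NOT G3=NOT 0=1 G2=G3=0 G3=G2|G0=0|0=0 G4=1(const) -> 01001
Step 2: G0=(1+0>=1)=1 G1=NOT G3=NOT 0=1 G2=G3=0 G3=G2|G0=0|0=0 G4=1(const) -> 11001
Step 3: G0=(1+1>=1)=1 G1=NOT G3=NOT 0=1 G2=G3=0 G3=G2|G0=0|1=1 G4=1(const) -> 11011
Step 4: G0=(1+1>=1)=1 G1=NOT G3=NOT 1=0 G2=G3=1 G3=G2|G0=0|1=1 G4=1(const) -> 10111

10111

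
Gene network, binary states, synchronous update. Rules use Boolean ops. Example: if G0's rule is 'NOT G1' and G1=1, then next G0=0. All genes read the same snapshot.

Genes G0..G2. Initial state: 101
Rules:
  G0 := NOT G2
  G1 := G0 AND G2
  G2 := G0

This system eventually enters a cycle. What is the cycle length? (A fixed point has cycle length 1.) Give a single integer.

Step 0: 101
Step 1: G0=NOT G2=NOT 1=0 G1=G0&G2=1&1=1 G2=G0=1 -> 011
Step 2: G0=NOT G2=NOT 1=0 G1=G0&G2=0&1=0 G2=G0=0 -> 000
Step 3: G0=NOT G2=NOT 0=1 G1=G0&G2=0&0=0 G2=G0=0 -> 100
Step 4: G0=NOT G2=NOT 0=1 G1=G0&G2=1&0=0 G2=G0=1 -> 101
State from step 4 equals state from step 0 -> cycle length 4

Answer: 4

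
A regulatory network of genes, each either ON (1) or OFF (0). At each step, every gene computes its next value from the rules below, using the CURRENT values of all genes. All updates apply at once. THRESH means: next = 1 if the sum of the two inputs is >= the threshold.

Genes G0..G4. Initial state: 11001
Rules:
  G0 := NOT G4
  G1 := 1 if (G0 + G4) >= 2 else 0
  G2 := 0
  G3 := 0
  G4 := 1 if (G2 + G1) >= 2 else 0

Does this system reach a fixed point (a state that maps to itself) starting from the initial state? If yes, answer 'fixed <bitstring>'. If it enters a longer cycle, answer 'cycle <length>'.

Step 0: 11001
Step 1: G0=NOT G4=NOT 1=0 G1=(1+1>=2)=1 G2=0(const) G3=0(const) G4=(0+1>=2)=0 -> 01000
Step 2: G0=NOT G4=NOT 0=1 G1=(0+0>=2)=0 G2=0(const) G3=0(const) G4=(0+1>=2)=0 -> 10000
Step 3: G0=NOT G4=NOT 0=1 G1=(1+0>=2)=0 G2=0(const) G3=0(const) G4=(0+0>=2)=0 -> 10000
Fixed point reached at step 2: 10000

Answer: fixed 10000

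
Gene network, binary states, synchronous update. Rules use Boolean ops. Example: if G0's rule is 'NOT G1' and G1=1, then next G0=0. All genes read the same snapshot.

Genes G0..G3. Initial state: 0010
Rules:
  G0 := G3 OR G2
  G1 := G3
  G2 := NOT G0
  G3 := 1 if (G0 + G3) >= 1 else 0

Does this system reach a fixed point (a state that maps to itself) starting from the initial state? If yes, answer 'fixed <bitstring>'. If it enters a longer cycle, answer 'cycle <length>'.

Step 0: 0010
Step 1: G0=G3|G2=0|1=1 G1=G3=0 G2=NOT G0=NOT 0=1 G3=(0+0>=1)=0 -> 1010
Step 2: G0=G3|G2=0|1=1 G1=G3=0 G2=NOT G0=NOT 1=0 G3=(1+0>=1)=1 -> 1001
Step 3: G0=G3|G2=1|0=1 G1=G3=1 G2=NOT G0=NOT 1=0 G3=(1+1>=1)=1 -> 1101
Step 4: G0=G3|G2=1|0=1 G1=G3=1 G2=NOT G0=NOT 1=0 G3=(1+1>=1)=1 -> 1101
Fixed point reached at step 3: 1101

Answer: fixed 1101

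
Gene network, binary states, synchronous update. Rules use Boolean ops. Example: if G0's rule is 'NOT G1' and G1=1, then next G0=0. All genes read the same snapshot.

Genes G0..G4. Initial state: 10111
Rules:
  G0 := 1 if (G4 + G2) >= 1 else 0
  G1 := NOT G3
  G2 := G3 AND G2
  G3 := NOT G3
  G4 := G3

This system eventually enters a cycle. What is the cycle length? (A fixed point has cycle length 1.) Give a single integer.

Step 0: 10111
Step 1: G0=(1+1>=1)=1 G1=NOT G3=NOT 1=0 G2=G3&G2=1&1=1 G3=NOT G3=NOT 1=0 G4=G3=1 -> 10101
Step 2: G0=(1+1>=1)=1 G1=NOT G3=NOT 0=1 G2=G3&G2=0&1=0 G3=NOT G3=NOT 0=1 G4=G3=0 -> 11010
Step 3: G0=(0+0>=1)=0 G1=NOT G3=NOT 1=0 G2=G3&G2=1&0=0 G3=NOT G3=NOT 1=0 G4=G3=1 -> 00001
Step 4: G0=(1+0>=1)=1 G1=NOT G3=NOT 0=1 G2=G3&G2=0&0=0 G3=NOT G3=NOT 0=1 G4=G3=0 -> 11010
State from step 4 equals state from step 2 -> cycle length 2

Answer: 2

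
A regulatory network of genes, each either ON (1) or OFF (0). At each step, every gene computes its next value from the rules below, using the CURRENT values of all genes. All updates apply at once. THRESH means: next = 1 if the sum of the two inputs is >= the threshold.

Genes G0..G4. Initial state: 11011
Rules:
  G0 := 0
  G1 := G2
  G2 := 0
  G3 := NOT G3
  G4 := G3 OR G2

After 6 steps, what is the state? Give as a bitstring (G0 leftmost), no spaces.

Step 1: G0=0(const) G1=G2=0 G2=0(const) G3=NOT G3=NOT 1=0 G4=G3|G2=1|0=1 -> 00001
Step 2: G0=0(const) G1=G2=0 G2=0(const) G3=NOT G3=NOT 0=1 G4=G3|G2=0|0=0 -> 00010
Step 3: G0=0(const) G1=G2=0 G2=0(const) G3=NOT G3=NOT 1=0 G4=G3|G2=1|0=1 -> 00001
Step 4: G0=0(const) G1=G2=0 G2=0(const) G3=NOT G3=NOT 0=1 G4=G3|G2=0|0=0 -> 00010
Step 5: G0=0(const) G1=G2=0 G2=0(const) G3=NOT G3=NOT 1=0 G4=G3|G2=1|0=1 -> 00001
Step 6: G0=0(const) G1=G2=0 G2=0(const) G3=NOT G3=NOT 0=1 G4=G3|G2=0|0=0 -> 00010

00010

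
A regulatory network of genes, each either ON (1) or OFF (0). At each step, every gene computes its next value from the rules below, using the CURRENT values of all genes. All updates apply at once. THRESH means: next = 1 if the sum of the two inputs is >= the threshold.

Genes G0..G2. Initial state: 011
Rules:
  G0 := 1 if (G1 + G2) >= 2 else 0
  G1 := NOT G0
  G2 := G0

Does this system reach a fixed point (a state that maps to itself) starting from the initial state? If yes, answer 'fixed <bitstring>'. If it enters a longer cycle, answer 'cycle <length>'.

Step 0: 011
Step 1: G0=(1+1>=2)=1 G1=NOT G0=NOT 0=1 G2=G0=0 -> 110
Step 2: G0=(1+0>=2)=0 G1=NOT G0=NOT 1=0 G2=G0=1 -> 001
Step 3: G0=(0+1>=2)=0 G1=NOT G0=NOT 0=1 G2=G0=0 -> 010
Step 4: G0=(1+0>=2)=0 G1=NOT G0=NOT 0=1 G2=G0=0 -> 010
Fixed point reached at step 3: 010

Answer: fixed 010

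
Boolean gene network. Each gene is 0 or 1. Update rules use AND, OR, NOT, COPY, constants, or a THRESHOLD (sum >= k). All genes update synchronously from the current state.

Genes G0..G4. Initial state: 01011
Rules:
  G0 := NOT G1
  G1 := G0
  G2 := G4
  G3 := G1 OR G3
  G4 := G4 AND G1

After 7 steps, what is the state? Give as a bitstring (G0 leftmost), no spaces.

Step 1: G0=NOT G1=NOT 1=0 G1=G0=0 G2=G4=1 G3=G1|G3=1|1=1 G4=G4&G1=1&1=1 -> 00111
Step 2: G0=NOT G1=NOT 0=1 G1=G0=0 G2=G4=1 G3=G1|G3=0|1=1 G4=G4&G1=1&0=0 -> 10110
Step 3: G0=NOT G1=NOT 0=1 G1=G0=1 G2=G4=0 G3=G1|G3=0|1=1 G4=G4&G1=0&0=0 -> 11010
Step 4: G0=NOT G1=NOT 1=0 G1=G0=1 G2=G4=0 G3=G1|G3=1|1=1 G4=G4&G1=0&1=0 -> 01010
Step 5: G0=NOT G1=NOT 1=0 G1=G0=0 G2=G4=0 G3=G1|G3=1|1=1 G4=G4&G1=0&1=0 -> 00010
Step 6: G0=NOT G1=NOT 0=1 G1=G0=0 G2=G4=0 G3=G1|G3=0|1=1 G4=G4&G1=0&0=0 -> 10010
Step 7: G0=NOT G1=NOT 0=1 G1=G0=1 G2=G4=0 G3=G1|G3=0|1=1 G4=G4&G1=0&0=0 -> 11010

11010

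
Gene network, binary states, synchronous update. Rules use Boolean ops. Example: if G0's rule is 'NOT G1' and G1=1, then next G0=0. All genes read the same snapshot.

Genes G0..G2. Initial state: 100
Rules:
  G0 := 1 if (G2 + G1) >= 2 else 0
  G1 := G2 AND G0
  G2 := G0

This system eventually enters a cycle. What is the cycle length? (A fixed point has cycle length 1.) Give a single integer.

Step 0: 100
Step 1: G0=(0+0>=2)=0 G1=G2&G0=0&1=0 G2=G0=1 -> 001
Step 2: G0=(1+0>=2)=0 G1=G2&G0=1&0=0 G2=G0=0 -> 000
Step 3: G0=(0+0>=2)=0 G1=G2&G0=0&0=0 G2=G0=0 -> 000
State from step 3 equals state from step 2 -> cycle length 1

Answer: 1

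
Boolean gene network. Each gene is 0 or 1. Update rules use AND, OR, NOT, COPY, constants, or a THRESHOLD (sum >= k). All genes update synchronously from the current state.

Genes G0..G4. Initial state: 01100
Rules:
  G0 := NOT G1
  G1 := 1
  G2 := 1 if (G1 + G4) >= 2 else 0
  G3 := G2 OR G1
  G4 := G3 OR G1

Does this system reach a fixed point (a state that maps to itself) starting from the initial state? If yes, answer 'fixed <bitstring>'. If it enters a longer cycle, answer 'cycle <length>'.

Answer: fixed 01111

Derivation:
Step 0: 01100
Step 1: G0=NOT G1=NOT 1=0 G1=1(const) G2=(1+0>=2)=0 G3=G2|G1=1|1=1 G4=G3|G1=0|1=1 -> 01011
Step 2: G0=NOT G1=NOT 1=0 G1=1(const) G2=(1+1>=2)=1 G3=G2|G1=0|1=1 G4=G3|G1=1|1=1 -> 01111
Step 3: G0=NOT G1=NOT 1=0 G1=1(const) G2=(1+1>=2)=1 G3=G2|G1=1|1=1 G4=G3|G1=1|1=1 -> 01111
Fixed point reached at step 2: 01111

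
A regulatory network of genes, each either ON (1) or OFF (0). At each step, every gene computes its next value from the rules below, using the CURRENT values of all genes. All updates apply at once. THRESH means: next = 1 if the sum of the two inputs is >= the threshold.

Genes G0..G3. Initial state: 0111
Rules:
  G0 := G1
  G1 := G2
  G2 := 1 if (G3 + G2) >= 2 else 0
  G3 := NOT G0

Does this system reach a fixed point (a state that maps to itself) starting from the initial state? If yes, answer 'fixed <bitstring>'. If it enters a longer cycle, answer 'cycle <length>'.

Step 0: 0111
Step 1: G0=G1=1 G1=G2=1 G2=(1+1>=2)=1 G3=NOT G0=NOT 0=1 -> 1111
Step 2: G0=G1=1 G1=G2=1 G2=(1+1>=2)=1 G3=NOT G0=NOT 1=0 -> 1110
Step 3: G0=G1=1 G1=G2=1 G2=(0+1>=2)=0 G3=NOT G0=NOT 1=0 -> 1100
Step 4: G0=G1=1 G1=G2=0 G2=(0+0>=2)=0 G3=NOT G0=NOT 1=0 -> 1000
Step 5: G0=G1=0 G1=G2=0 G2=(0+0>=2)=0 G3=NOT G0=NOT 1=0 -> 0000
Step 6: G0=G1=0 G1=G2=0 G2=(0+0>=2)=0 G3=NOT G0=NOT 0=1 -> 0001
Step 7: G0=G1=0 G1=G2=0 G2=(1+0>=2)=0 G3=NOT G0=NOT 0=1 -> 0001
Fixed point reached at step 6: 0001

Answer: fixed 0001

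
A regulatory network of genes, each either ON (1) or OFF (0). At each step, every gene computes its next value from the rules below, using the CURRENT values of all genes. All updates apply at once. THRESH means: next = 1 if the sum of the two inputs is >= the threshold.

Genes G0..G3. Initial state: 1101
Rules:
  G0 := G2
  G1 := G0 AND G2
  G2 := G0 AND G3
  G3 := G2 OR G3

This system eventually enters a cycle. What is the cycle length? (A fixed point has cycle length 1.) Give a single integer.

Step 0: 1101
Step 1: G0=G2=0 G1=G0&G2=1&0=0 G2=G0&G3=1&1=1 G3=G2|G3=0|1=1 -> 0011
Step 2: G0=G2=1 G1=G0&G2=0&1=0 G2=G0&G3=0&1=0 G3=G2|G3=1|1=1 -> 1001
Step 3: G0=G2=0 G1=G0&G2=1&0=0 G2=G0&G3=1&1=1 G3=G2|G3=0|1=1 -> 0011
State from step 3 equals state from step 1 -> cycle length 2

Answer: 2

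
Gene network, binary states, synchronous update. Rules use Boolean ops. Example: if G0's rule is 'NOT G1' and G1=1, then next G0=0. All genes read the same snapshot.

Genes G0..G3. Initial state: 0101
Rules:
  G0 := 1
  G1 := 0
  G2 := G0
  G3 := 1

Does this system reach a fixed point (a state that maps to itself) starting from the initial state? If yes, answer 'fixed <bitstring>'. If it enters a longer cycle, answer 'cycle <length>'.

Step 0: 0101
Step 1: G0=1(const) G1=0(const) G2=G0=0 G3=1(const) -> 1001
Step 2: G0=1(const) G1=0(const) G2=G0=1 G3=1(const) -> 1011
Step 3: G0=1(const) G1=0(const) G2=G0=1 G3=1(const) -> 1011
Fixed point reached at step 2: 1011

Answer: fixed 1011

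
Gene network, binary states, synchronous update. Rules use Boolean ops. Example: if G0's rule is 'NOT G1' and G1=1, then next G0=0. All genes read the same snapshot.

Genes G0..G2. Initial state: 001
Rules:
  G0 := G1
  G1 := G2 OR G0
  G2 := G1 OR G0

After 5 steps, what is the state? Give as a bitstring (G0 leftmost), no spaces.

Step 1: G0=G1=0 G1=G2|G0=1|0=1 G2=G1|G0=0|0=0 -> 010
Step 2: G0=G1=1 G1=G2|G0=0|0=0 G2=G1|G0=1|0=1 -> 101
Step 3: G0=G1=0 G1=G2|G0=1|1=1 G2=G1|G0=0|1=1 -> 011
Step 4: G0=G1=1 G1=G2|G0=1|0=1 G2=G1|G0=1|0=1 -> 111
Step 5: G0=G1=1 G1=G2|G0=1|1=1 G2=G1|G0=1|1=1 -> 111

111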